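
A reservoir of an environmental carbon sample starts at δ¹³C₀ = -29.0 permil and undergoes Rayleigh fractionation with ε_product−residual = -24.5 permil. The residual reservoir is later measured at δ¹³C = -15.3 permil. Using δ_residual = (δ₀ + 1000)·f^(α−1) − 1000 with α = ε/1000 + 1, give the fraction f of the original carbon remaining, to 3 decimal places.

0.564

α − 1 = ε/1000 = -0.0245
(δ_res + 1000)/(δ₀ + 1000) = (-15.3 + 1000)/(-29.0 + 1000) = 984.7/971.0 = 1.014109
f = 1.014109^(1/-0.0245) = exp(ln(1.014109)/-0.0245) = exp(0.01401/-0.0245)
f = exp(-0.5719) = 0.5645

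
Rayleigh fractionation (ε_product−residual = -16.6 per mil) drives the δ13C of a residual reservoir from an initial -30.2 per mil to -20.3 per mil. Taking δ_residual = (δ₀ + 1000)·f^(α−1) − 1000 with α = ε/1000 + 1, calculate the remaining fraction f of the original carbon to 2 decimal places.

α − 1 = ε/1000 = -0.0166
(δ_res + 1000)/(δ₀ + 1000) = (-20.3 + 1000)/(-30.2 + 1000) = 979.7/969.8 = 1.010208
f = 1.010208^(1/-0.0166) = exp(ln(1.010208)/-0.0166) = exp(0.01016/-0.0166)
f = exp(-0.6118) = 0.5424

0.54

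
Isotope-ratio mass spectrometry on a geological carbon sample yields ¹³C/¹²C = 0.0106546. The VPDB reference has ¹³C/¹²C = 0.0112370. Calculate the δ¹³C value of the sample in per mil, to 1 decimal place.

-51.8 per mil

δ¹³C = (R_sample / R_standard − 1) × 1000
R_sample / R_standard = 0.0106546 / 0.0112370 = 0.948171
δ¹³C = (0.948171 − 1) × 1000 = -51.83 per mil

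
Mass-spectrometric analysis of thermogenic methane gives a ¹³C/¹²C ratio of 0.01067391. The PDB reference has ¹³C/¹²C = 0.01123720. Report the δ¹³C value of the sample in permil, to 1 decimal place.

δ¹³C = (R_sample / R_standard − 1) × 1000
R_sample / R_standard = 0.01067391 / 0.01123720 = 0.949873
δ¹³C = (0.949873 − 1) × 1000 = -50.13 permil

-50.1 permil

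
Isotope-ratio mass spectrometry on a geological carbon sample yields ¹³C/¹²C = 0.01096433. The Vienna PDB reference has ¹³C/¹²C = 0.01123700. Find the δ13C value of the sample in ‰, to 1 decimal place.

δ13C = (R_sample / R_standard − 1) × 1000
R_sample / R_standard = 0.01096433 / 0.01123700 = 0.975735
δ13C = (0.975735 − 1) × 1000 = -24.27‰

-24.3‰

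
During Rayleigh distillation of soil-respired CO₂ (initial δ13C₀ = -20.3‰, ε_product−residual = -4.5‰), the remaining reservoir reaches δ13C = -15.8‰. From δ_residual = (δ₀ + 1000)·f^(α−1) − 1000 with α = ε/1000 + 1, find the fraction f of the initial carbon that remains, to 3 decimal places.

α − 1 = ε/1000 = -0.0045
(δ_res + 1000)/(δ₀ + 1000) = (-15.8 + 1000)/(-20.3 + 1000) = 984.2/979.7 = 1.004593
f = 1.004593^(1/-0.0045) = exp(ln(1.004593)/-0.0045) = exp(0.00458/-0.0045)
f = exp(-1.0184) = 0.3612

0.361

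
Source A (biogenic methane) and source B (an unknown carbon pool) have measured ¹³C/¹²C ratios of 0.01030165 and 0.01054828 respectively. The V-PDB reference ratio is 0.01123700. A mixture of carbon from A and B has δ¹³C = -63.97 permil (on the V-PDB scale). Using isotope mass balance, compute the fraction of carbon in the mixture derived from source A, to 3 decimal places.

0.122

δ_A = (0.01030165/0.01123700 − 1)×1000 = (0.916762 − 1)×1000 = -83.238 permil
δ_B = (0.01054828/0.01123700 − 1)×1000 = (0.938710 − 1)×1000 = -61.290 permil
f_A = (δ_mix − δ_B)/(δ_A − δ_B) = (-63.97 − (-61.290))/(-83.238 − (-61.290))
f_A = -2.680 / -21.948 = 0.1221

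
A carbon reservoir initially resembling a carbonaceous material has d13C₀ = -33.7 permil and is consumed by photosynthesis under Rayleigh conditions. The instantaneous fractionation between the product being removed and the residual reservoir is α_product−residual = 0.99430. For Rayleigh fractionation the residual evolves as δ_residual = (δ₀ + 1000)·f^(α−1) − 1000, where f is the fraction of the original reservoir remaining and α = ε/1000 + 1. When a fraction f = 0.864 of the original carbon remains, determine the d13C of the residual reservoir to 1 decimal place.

-32.9 permil

Rayleigh residual: δ_res = (δ₀ + 1000)·f^(α−1) − 1000
α − 1 = -0.00570
f^(α−1) = 0.864^(-0.00570) = 1.000834
δ_res = (-33.7 + 1000) × 1.000834 − 1000 = 967.105 − 1000 = -32.89 permil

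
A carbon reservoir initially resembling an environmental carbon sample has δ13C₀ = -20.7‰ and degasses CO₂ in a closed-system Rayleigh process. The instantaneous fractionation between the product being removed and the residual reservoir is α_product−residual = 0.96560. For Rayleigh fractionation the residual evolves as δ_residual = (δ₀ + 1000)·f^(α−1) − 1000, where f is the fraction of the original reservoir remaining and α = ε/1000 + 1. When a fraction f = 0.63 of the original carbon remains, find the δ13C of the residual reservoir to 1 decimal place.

-5.0‰

Rayleigh residual: δ_res = (δ₀ + 1000)·f^(α−1) − 1000
α − 1 = -0.03440
f^(α−1) = 0.63^(-0.03440) = 1.016021
δ_res = (-20.7 + 1000) × 1.016021 − 1000 = 994.989 − 1000 = -5.01‰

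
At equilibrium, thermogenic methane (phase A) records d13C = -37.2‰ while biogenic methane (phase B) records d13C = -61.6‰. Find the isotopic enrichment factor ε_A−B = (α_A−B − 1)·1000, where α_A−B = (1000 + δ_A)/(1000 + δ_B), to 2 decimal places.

26.00‰

α_A−B = (1000 + -37.2) / (1000 + -61.6) = 962.8 / 938.4 = 1.026002
ε_A−B = (1.026002 − 1) × 1000 = 26.002‰
(The approximation ε ≈ δ_A − δ_B would give 24.4‰.)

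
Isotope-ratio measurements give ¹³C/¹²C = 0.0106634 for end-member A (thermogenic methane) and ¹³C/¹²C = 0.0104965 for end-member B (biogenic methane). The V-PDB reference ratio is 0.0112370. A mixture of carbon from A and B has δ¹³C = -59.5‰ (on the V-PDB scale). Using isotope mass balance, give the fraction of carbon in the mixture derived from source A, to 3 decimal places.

δ_A = (0.0106634/0.0112370 − 1)×1000 = (0.948954 − 1)×1000 = -51.046‰
δ_B = (0.0104965/0.0112370 − 1)×1000 = (0.934102 − 1)×1000 = -65.898‰
f_A = (δ_mix − δ_B)/(δ_A − δ_B) = (-59.5 − (-65.898))/(-51.046 − (-65.898))
f_A = 6.398 / 14.853 = 0.4308

0.431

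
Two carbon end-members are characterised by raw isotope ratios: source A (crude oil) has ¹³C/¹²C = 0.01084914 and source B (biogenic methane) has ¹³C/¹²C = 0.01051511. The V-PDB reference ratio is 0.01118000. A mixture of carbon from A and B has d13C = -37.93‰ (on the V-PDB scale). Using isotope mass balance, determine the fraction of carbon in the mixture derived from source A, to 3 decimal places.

δ_A = (0.01084914/0.01118000 − 1)×1000 = (0.970406 − 1)×1000 = -29.594‰
δ_B = (0.01051511/0.01118000 − 1)×1000 = (0.940529 − 1)×1000 = -59.471‰
f_A = (δ_mix − δ_B)/(δ_A − δ_B) = (-37.93 − (-59.471))/(-29.594 − (-59.471))
f_A = 21.541 / 29.877 = 0.7210

0.721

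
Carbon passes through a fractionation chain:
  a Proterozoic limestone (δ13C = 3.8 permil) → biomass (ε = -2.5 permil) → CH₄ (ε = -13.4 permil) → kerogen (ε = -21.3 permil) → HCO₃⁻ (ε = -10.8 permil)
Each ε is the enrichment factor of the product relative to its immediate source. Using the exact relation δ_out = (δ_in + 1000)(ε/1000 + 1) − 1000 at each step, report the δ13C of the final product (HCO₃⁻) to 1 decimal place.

-43.6 permil

step 1: δ = (3.80 + 1000)·(-2.5/1000 + 1) − 1000 = 1.29 permil
step 2: δ = (1.29 + 1000)·(-13.4/1000 + 1) − 1000 = -12.13 permil
step 3: δ = (-12.13 + 1000)·(-21.3/1000 + 1) − 1000 = -33.17 permil
step 4: δ = (-33.17 + 1000)·(-10.8/1000 + 1) − 1000 = -43.61 permil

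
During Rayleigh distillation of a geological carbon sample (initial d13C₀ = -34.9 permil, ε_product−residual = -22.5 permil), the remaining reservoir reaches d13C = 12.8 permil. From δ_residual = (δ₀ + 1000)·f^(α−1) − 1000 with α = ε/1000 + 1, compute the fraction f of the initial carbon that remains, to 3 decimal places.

0.117

α − 1 = ε/1000 = -0.0225
(δ_res + 1000)/(δ₀ + 1000) = (12.8 + 1000)/(-34.9 + 1000) = 1012.8/965.1 = 1.049425
f = 1.049425^(1/-0.0225) = exp(ln(1.049425)/-0.0225) = exp(0.04824/-0.0225)
f = exp(-2.1441) = 0.1172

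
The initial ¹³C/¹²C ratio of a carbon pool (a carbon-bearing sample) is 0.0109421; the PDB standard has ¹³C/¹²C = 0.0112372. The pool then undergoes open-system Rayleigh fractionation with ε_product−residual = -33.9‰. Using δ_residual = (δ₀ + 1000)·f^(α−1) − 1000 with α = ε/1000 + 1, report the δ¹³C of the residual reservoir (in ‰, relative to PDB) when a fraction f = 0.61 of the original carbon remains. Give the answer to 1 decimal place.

δ₀ = (0.0109421/0.0112372 − 1)×1000 = (0.973739 − 1)×1000 = -26.261‰
α − 1 = ε/1000 = -0.0339
f^(α−1) = 0.61^(-0.0339) = 1.016898
δ_res = (-26.261 + 1000) × 1.016898 − 1000 = 990.193 − 1000 = -9.81‰

-9.8‰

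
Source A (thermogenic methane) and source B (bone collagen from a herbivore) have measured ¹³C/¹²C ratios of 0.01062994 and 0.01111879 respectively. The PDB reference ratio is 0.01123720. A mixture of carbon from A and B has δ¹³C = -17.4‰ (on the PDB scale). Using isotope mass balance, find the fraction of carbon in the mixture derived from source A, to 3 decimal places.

δ_A = (0.01062994/0.01123720 − 1)×1000 = (0.945960 − 1)×1000 = -54.040‰
δ_B = (0.01111879/0.01123720 − 1)×1000 = (0.989463 − 1)×1000 = -10.537‰
f_A = (δ_mix − δ_B)/(δ_A − δ_B) = (-17.4 − (-10.537))/(-54.040 − (-10.537))
f_A = -6.863 / -43.503 = 0.1578

0.158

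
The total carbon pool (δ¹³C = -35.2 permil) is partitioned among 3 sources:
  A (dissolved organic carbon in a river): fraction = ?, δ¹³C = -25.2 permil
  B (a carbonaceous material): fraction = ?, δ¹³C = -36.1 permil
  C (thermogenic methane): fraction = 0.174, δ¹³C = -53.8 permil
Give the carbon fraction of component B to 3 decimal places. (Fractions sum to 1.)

Let f_B and f_A be the unknown fractions; fractions sum to 1 so f_B + f_A = 0.826.
Mass balance: Σ fᵢ·δᵢ = δ_bulk ⇒ f_B·(-36.1) + f_A·(-25.2) = -35.2 − (-9.361) = -25.839
Substitute f_A = 0.826 − f_B:
f_B·(-36.1 − -25.2) = -25.839 − 0.826×(-25.2) = -5.024
f_B = -5.024 / -10.9 = 0.4609

0.461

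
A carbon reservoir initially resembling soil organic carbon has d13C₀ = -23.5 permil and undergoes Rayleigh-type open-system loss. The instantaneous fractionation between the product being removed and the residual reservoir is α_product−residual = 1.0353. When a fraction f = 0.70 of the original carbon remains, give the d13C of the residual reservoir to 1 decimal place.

-35.7 permil

Rayleigh residual: δ_res = (δ₀ + 1000)·f^(α−1) − 1000
α − 1 = 0.03530
f^(α−1) = 0.70^(0.03530) = 0.987488
δ_res = (-23.5 + 1000) × 0.987488 − 1000 = 964.282 − 1000 = -35.72 permil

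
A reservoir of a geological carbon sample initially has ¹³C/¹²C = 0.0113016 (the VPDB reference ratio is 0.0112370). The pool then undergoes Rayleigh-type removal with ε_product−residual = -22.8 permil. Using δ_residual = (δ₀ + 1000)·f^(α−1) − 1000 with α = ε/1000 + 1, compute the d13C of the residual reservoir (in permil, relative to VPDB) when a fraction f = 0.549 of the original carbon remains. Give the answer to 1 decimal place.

19.6 permil

δ₀ = (0.0113016/0.0112370 − 1)×1000 = (1.005749 − 1)×1000 = 5.749 permil
α − 1 = ε/1000 = -0.0228
f^(α−1) = 0.549^(-0.0228) = 1.013766
δ_res = (5.749 + 1000) × 1.013766 − 1000 = 1019.594 − 1000 = 19.59 permil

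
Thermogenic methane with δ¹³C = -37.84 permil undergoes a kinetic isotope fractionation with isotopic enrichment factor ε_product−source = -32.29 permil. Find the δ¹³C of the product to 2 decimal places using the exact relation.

-68.91 permil

Exactly, δ_product = (δ_source + 1000)·(ε/1000 + 1) − 1000.
δ_product = (-37.84 + 1000) × (-32.29/1000 + 1) − 1000
δ_product = -68.908 permil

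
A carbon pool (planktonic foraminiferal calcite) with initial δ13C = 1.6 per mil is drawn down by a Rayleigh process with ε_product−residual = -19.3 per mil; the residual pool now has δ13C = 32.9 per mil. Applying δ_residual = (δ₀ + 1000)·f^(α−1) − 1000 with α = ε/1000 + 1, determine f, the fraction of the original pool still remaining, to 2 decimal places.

α − 1 = ε/1000 = -0.0193
(δ_res + 1000)/(δ₀ + 1000) = (32.9 + 1000)/(1.6 + 1000) = 1032.9/1001.6 = 1.031250
f = 1.031250^(1/-0.0193) = exp(ln(1.031250)/-0.0193) = exp(0.03077/-0.0193)
f = exp(-1.5944) = 0.2030

0.20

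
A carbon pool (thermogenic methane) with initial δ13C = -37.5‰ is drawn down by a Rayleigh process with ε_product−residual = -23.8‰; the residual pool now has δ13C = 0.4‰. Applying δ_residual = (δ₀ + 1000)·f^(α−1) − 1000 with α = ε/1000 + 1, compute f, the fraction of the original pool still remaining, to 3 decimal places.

0.197

α − 1 = ε/1000 = -0.0238
(δ_res + 1000)/(δ₀ + 1000) = (0.4 + 1000)/(-37.5 + 1000) = 1000.4/962.5 = 1.039377
f = 1.039377^(1/-0.0238) = exp(ln(1.039377)/-0.0238) = exp(0.03862/-0.0238)
f = exp(-1.6227) = 0.1974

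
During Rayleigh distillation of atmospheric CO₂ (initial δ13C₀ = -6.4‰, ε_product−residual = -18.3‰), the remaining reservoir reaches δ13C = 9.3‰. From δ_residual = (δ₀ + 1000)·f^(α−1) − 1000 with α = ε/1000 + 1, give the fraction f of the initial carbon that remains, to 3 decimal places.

α − 1 = ε/1000 = -0.0183
(δ_res + 1000)/(δ₀ + 1000) = (9.3 + 1000)/(-6.4 + 1000) = 1009.3/993.6 = 1.015801
f = 1.015801^(1/-0.0183) = exp(ln(1.015801)/-0.0183) = exp(0.01568/-0.0183)
f = exp(-0.8567) = 0.4246

0.425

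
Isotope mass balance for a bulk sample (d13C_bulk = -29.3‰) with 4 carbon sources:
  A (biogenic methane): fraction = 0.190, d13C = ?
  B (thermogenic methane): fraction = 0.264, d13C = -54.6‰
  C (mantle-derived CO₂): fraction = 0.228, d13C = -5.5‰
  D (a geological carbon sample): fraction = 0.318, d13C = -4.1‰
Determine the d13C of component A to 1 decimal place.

-64.9‰

Isotope mass balance: δ_bulk = Σ fᵢ·δᵢ.
-29.3 = 0.190×δ_A + 0.264×(-54.6) + 0.228×(-5.5) + 0.318×(-4.1)
0.190·δ_A = -29.3 − (-16.972) = -12.328
δ_A = -12.328 / 0.190 = -64.88‰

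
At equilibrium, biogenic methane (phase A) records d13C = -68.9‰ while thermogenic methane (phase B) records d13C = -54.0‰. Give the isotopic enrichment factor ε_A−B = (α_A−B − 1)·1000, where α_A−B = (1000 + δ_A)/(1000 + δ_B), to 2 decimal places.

α_A−B = (1000 + -68.9) / (1000 + -54.0) = 931.1 / 946.0 = 0.984249
ε_A−B = (0.984249 − 1) × 1000 = -15.751‰
(The approximation ε ≈ δ_A − δ_B would give -14.9‰.)

-15.75‰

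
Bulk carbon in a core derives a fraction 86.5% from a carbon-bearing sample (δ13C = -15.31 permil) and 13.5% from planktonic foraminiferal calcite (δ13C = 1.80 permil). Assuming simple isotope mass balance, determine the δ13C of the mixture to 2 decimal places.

δ_mix = f_A·δ_A + f_B·δ_B
δ_mix = 0.865 × (-15.31) + 0.135 × (1.80)
δ_mix = -13.243 + 0.243 = -13.000 permil

-13.00 permil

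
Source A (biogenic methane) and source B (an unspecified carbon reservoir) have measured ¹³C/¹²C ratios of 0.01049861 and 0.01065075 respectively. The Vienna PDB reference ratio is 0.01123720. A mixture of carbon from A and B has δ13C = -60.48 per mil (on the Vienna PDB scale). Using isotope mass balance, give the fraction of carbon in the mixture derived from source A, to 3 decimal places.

0.612

δ_A = (0.01049861/0.01123720 − 1)×1000 = (0.934273 − 1)×1000 = -65.727 per mil
δ_B = (0.01065075/0.01123720 − 1)×1000 = (0.947812 − 1)×1000 = -52.188 per mil
f_A = (δ_mix − δ_B)/(δ_A − δ_B) = (-60.48 − (-52.188))/(-65.727 − (-52.188))
f_A = -8.292 / -13.539 = 0.6124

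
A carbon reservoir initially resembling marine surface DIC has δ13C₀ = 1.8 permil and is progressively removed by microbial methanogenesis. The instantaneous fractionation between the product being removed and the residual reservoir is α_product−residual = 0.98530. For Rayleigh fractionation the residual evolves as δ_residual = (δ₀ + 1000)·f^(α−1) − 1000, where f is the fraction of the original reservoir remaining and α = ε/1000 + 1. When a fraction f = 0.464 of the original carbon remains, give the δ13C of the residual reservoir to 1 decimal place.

13.2 permil

Rayleigh residual: δ_res = (δ₀ + 1000)·f^(α−1) − 1000
α − 1 = -0.01470
f^(α−1) = 0.464^(-0.01470) = 1.011352
δ_res = (1.8 + 1000) × 1.011352 − 1000 = 1013.172 − 1000 = 13.17 permil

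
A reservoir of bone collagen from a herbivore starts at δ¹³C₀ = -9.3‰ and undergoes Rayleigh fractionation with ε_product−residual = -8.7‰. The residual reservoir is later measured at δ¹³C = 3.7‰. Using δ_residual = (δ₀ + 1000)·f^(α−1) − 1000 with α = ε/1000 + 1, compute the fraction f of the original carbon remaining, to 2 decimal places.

α − 1 = ε/1000 = -0.0087
(δ_res + 1000)/(δ₀ + 1000) = (3.7 + 1000)/(-9.3 + 1000) = 1003.7/990.7 = 1.013122
f = 1.013122^(1/-0.0087) = exp(ln(1.013122)/-0.0087) = exp(0.01304/-0.0087)
f = exp(-1.4985) = 0.2235

0.22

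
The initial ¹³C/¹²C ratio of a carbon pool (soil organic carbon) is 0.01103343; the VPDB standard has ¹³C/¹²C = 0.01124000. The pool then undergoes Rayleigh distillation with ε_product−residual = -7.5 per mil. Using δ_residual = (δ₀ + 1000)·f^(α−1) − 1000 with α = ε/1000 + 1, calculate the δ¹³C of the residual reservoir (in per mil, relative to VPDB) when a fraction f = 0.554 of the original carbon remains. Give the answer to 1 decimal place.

-14.0 per mil

δ₀ = (0.01103343/0.01124000 − 1)×1000 = (0.981622 − 1)×1000 = -18.378 per mil
α − 1 = ε/1000 = -0.0075
f^(α−1) = 0.554^(-0.0075) = 1.004439
δ_res = (-18.378 + 1000) × 1.004439 − 1000 = 985.980 − 1000 = -14.02 per mil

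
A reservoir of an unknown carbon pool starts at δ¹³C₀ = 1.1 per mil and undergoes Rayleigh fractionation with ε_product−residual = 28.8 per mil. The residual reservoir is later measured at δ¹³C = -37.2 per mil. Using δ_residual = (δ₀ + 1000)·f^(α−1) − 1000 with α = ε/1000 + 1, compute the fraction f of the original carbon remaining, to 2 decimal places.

0.26

α − 1 = ε/1000 = 0.0288
(δ_res + 1000)/(δ₀ + 1000) = (-37.2 + 1000)/(1.1 + 1000) = 962.8/1001.1 = 0.961742
f = 0.961742^(1/0.0288) = exp(ln(0.961742)/0.0288) = exp(-0.03901/0.0288)
f = exp(-1.3545) = 0.2581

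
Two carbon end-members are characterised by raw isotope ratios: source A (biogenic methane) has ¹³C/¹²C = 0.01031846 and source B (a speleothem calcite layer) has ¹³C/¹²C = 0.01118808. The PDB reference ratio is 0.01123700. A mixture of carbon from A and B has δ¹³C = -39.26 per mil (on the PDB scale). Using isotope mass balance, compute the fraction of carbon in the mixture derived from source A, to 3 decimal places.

0.451

δ_A = (0.01031846/0.01123700 − 1)×1000 = (0.918258 − 1)×1000 = -81.742 per mil
δ_B = (0.01118808/0.01123700 − 1)×1000 = (0.995647 − 1)×1000 = -4.353 per mil
f_A = (δ_mix − δ_B)/(δ_A − δ_B) = (-39.26 − (-4.353))/(-81.742 − (-4.353))
f_A = -34.907 / -77.389 = 0.4511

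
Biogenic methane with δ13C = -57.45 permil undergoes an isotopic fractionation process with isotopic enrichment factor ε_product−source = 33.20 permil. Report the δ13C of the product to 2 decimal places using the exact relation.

-26.16 permil

Exactly, δ_product = (δ_source + 1000)·(ε/1000 + 1) − 1000.
δ_product = (-57.45 + 1000) × (33.20/1000 + 1) − 1000
δ_product = -26.157 permil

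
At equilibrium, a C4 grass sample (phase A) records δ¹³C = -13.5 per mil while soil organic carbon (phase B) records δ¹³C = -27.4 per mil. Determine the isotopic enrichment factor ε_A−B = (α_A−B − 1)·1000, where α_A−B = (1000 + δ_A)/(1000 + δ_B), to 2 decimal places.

α_A−B = (1000 + -13.5) / (1000 + -27.4) = 986.5 / 972.6 = 1.014292
ε_A−B = (1.014292 − 1) × 1000 = 14.292 per mil
(The approximation ε ≈ δ_A − δ_B would give 13.9 per mil.)

14.29 per mil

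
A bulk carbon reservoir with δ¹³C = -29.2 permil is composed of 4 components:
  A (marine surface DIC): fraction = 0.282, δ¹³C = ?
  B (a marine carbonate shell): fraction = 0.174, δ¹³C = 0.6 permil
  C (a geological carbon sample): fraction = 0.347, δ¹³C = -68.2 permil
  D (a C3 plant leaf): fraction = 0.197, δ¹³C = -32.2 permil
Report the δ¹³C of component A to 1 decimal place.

Isotope mass balance: δ_bulk = Σ fᵢ·δᵢ.
-29.2 = 0.282×δ_A + 0.174×(0.6) + 0.347×(-68.2) + 0.197×(-32.2)
0.282·δ_A = -29.2 − (-29.904) = 0.704
δ_A = 0.704 / 0.282 = 2.50 permil

2.5 permil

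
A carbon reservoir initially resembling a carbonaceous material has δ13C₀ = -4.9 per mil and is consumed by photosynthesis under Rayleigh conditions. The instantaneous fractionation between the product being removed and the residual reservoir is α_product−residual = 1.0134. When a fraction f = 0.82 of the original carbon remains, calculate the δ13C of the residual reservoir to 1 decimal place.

-7.5 per mil

Rayleigh residual: δ_res = (δ₀ + 1000)·f^(α−1) − 1000
α − 1 = 0.01340
f^(α−1) = 0.82^(0.01340) = 0.997344
δ_res = (-4.9 + 1000) × 0.997344 − 1000 = 992.457 − 1000 = -7.54 per mil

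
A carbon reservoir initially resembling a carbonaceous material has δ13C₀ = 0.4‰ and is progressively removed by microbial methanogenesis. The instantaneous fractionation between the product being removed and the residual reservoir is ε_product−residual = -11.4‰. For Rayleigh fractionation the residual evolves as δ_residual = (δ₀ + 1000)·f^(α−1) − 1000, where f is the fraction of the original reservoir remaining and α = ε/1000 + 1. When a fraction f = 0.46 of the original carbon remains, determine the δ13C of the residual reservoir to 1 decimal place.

Rayleigh residual: δ_res = (δ₀ + 1000)·f^(α−1) − 1000
α = ε/1000 + 1 = 0.98860, so α − 1 = -0.01140
f^(α−1) = 0.46^(-0.01140) = 1.008892
δ_res = (0.4 + 1000) × 1.008892 − 1000 = 1009.295 − 1000 = 9.30‰

9.3‰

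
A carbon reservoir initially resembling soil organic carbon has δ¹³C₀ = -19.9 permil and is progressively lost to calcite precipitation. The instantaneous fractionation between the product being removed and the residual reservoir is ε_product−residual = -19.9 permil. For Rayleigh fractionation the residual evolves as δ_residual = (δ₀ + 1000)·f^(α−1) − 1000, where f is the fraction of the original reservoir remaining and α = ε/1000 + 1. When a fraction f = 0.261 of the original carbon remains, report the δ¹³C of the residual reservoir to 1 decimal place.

6.7 permil

Rayleigh residual: δ_res = (δ₀ + 1000)·f^(α−1) − 1000
α = ε/1000 + 1 = 0.98010, so α − 1 = -0.01990
f^(α−1) = 0.261^(-0.01990) = 1.027091
δ_res = (-19.9 + 1000) × 1.027091 − 1000 = 1006.652 − 1000 = 6.65 permil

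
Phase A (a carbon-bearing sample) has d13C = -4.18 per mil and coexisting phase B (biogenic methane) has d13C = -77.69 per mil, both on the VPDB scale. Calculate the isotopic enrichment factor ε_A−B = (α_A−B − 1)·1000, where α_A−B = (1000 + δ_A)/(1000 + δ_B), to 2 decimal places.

α_A−B = (1000 + -4.18) / (1000 + -77.69) = 995.82 / 922.31 = 1.079702
ε_A−B = (1.079702 − 1) × 1000 = 79.702 per mil
(The approximation ε ≈ δ_A − δ_B would give 73.51 per mil.)

79.70 per mil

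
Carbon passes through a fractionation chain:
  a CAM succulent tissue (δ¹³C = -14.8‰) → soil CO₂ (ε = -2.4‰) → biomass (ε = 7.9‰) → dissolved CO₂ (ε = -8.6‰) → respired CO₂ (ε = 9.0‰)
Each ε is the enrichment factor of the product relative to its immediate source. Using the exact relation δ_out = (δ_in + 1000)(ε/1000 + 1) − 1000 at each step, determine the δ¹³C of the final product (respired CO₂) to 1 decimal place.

step 1: δ = (-14.80 + 1000)·(-2.4/1000 + 1) − 1000 = -17.16‰
step 2: δ = (-17.16 + 1000)·(7.9/1000 + 1) − 1000 = -9.40‰
step 3: δ = (-9.40 + 1000)·(-8.6/1000 + 1) − 1000 = -17.92‰
step 4: δ = (-17.92 + 1000)·(9.0/1000 + 1) − 1000 = -9.08‰

-9.1‰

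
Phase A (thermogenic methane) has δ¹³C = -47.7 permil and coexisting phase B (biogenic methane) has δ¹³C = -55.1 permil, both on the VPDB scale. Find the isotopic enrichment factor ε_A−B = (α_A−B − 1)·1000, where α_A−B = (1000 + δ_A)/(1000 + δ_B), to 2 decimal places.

7.83 permil

α_A−B = (1000 + -47.7) / (1000 + -55.1) = 952.3 / 944.9 = 1.007832
ε_A−B = (1.007832 − 1) × 1000 = 7.832 permil
(The approximation ε ≈ δ_A − δ_B would give 7.4 permil.)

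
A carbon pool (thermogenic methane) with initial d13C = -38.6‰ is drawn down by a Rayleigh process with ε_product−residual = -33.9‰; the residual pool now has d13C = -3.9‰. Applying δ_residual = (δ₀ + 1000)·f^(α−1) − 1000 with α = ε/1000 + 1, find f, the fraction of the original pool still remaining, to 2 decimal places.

0.35

α − 1 = ε/1000 = -0.0339
(δ_res + 1000)/(δ₀ + 1000) = (-3.9 + 1000)/(-38.6 + 1000) = 996.1/961.4 = 1.036093
f = 1.036093^(1/-0.0339) = exp(ln(1.036093)/-0.0339) = exp(0.03546/-0.0339)
f = exp(-1.0459) = 0.3514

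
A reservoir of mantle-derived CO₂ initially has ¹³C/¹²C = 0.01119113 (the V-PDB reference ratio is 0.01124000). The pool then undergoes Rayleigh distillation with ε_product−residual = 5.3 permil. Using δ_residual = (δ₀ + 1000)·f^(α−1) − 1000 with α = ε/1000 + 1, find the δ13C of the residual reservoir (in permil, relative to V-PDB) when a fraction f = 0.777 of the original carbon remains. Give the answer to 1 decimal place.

-5.7 permil

δ₀ = (0.01119113/0.01124000 − 1)×1000 = (0.995652 − 1)×1000 = -4.348 permil
α − 1 = ε/1000 = 0.0053
f^(α−1) = 0.777^(0.0053) = 0.998664
δ_res = (-4.348 + 1000) × 0.998664 − 1000 = 994.322 − 1000 = -5.68 permil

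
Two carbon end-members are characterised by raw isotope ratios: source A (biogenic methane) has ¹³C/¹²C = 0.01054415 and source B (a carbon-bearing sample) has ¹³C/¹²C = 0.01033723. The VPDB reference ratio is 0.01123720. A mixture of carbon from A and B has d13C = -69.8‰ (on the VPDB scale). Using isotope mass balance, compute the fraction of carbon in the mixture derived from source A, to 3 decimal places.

0.559

δ_A = (0.01054415/0.01123720 − 1)×1000 = (0.938325 − 1)×1000 = -61.675‰
δ_B = (0.01033723/0.01123720 − 1)×1000 = (0.919912 − 1)×1000 = -80.088‰
f_A = (δ_mix − δ_B)/(δ_A − δ_B) = (-69.8 − (-80.088))/(-61.675 − (-80.088))
f_A = 10.288 / 18.414 = 0.5587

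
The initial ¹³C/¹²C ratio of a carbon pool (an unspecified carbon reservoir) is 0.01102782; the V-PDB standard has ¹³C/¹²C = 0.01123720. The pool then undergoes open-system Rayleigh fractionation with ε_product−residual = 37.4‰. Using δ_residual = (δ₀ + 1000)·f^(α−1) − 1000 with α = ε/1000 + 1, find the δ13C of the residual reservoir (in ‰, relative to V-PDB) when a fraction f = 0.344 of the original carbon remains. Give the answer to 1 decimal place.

δ₀ = (0.01102782/0.01123720 − 1)×1000 = (0.981367 − 1)×1000 = -18.633‰
α − 1 = ε/1000 = 0.0374
f^(α−1) = 0.344^(0.0374) = 0.960876
δ_res = (-18.633 + 1000) × 0.960876 − 1000 = 942.972 − 1000 = -57.03‰

-57.0‰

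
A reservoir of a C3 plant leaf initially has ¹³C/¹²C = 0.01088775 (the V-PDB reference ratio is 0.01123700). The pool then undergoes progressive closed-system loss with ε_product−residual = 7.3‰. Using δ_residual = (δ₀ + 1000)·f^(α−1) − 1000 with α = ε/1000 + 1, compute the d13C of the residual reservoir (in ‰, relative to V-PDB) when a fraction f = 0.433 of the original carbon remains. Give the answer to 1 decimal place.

δ₀ = (0.01088775/0.01123700 − 1)×1000 = (0.968920 − 1)×1000 = -31.080‰
α − 1 = ε/1000 = 0.0073
f^(α−1) = 0.433^(0.0073) = 0.993908
δ_res = (-31.080 + 1000) × 0.993908 − 1000 = 963.017 − 1000 = -36.98‰

-37.0‰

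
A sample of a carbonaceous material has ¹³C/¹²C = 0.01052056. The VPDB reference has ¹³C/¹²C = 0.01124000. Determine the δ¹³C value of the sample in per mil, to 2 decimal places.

-64.01 per mil

δ¹³C = (R_sample / R_standard − 1) × 1000
R_sample / R_standard = 0.01052056 / 0.01124000 = 0.935993
δ¹³C = (0.935993 − 1) × 1000 = -64.007 per mil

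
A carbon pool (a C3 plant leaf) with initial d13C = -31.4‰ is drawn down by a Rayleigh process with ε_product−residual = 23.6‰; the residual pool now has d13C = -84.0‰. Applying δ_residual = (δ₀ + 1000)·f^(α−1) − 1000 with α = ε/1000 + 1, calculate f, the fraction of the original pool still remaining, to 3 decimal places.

α − 1 = ε/1000 = 0.0236
(δ_res + 1000)/(δ₀ + 1000) = (-84.0 + 1000)/(-31.4 + 1000) = 916.0/968.6 = 0.945695
f = 0.945695^(1/0.0236) = exp(ln(0.945695)/0.0236) = exp(-0.05584/0.0236)
f = exp(-2.3659) = 0.0939

0.094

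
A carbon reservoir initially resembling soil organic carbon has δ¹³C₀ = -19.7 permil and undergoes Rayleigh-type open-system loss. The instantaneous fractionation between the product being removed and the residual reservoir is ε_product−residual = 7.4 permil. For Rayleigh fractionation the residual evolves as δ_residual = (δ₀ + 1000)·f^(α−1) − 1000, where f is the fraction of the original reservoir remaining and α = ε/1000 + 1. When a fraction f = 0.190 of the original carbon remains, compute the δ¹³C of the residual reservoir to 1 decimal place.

-31.7 permil

Rayleigh residual: δ_res = (δ₀ + 1000)·f^(α−1) − 1000
α = ε/1000 + 1 = 1.00740, so α − 1 = 0.00740
f^(α−1) = 0.190^(0.00740) = 0.987786
δ_res = (-19.7 + 1000) × 0.987786 − 1000 = 968.326 − 1000 = -31.67 permil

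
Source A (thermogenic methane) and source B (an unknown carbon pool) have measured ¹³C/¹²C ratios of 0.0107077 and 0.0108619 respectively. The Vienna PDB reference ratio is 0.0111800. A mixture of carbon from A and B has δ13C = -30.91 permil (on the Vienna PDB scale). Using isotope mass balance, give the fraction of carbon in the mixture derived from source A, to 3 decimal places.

0.178

δ_A = (0.0107077/0.0111800 − 1)×1000 = (0.957755 − 1)×1000 = -42.245 permil
δ_B = (0.0108619/0.0111800 − 1)×1000 = (0.971547 − 1)×1000 = -28.453 permil
f_A = (δ_mix − δ_B)/(δ_A − δ_B) = (-30.91 − (-28.453))/(-42.245 − (-28.453))
f_A = -2.457 / -13.792 = 0.1782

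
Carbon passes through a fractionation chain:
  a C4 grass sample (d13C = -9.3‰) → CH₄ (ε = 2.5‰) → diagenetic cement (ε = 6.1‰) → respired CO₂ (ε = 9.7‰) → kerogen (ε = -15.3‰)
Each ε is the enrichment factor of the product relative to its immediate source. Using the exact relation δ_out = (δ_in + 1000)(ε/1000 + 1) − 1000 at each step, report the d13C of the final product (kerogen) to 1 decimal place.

step 1: δ = (-9.30 + 1000)·(2.5/1000 + 1) − 1000 = -6.82‰
step 2: δ = (-6.82 + 1000)·(6.1/1000 + 1) − 1000 = -0.76‰
step 3: δ = (-0.76 + 1000)·(9.7/1000 + 1) − 1000 = 8.93‰
step 4: δ = (8.93 + 1000)·(-15.3/1000 + 1) − 1000 = -6.51‰

-6.5‰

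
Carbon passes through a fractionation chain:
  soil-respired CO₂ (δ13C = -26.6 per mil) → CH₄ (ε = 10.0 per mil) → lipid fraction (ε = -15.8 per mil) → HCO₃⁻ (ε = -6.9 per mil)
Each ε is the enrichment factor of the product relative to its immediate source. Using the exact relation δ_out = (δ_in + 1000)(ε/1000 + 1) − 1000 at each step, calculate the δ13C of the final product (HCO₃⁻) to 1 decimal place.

-39.1 per mil

step 1: δ = (-26.60 + 1000)·(10.0/1000 + 1) − 1000 = -16.87 per mil
step 2: δ = (-16.87 + 1000)·(-15.8/1000 + 1) − 1000 = -32.40 per mil
step 3: δ = (-32.40 + 1000)·(-6.9/1000 + 1) − 1000 = -39.08 per mil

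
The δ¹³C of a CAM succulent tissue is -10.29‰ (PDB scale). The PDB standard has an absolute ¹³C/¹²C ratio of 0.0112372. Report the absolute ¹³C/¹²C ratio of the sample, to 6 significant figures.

R_sample = R_standard × (δ¹³C/1000 + 1)
R_sample = 0.0112372 × (-10.29/1000 + 1) = 0.0112372 × 0.989710
R_sample = 0.0111216

0.0111216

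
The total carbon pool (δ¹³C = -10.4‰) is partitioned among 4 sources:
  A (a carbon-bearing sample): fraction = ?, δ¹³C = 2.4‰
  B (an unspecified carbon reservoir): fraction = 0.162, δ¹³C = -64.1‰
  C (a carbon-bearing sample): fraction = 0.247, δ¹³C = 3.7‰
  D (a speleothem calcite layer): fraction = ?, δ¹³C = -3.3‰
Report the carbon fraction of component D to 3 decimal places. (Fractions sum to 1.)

0.412

Let f_D and f_A be the unknown fractions; fractions sum to 1 so f_D + f_A = 0.591.
Mass balance: Σ fᵢ·δᵢ = δ_bulk ⇒ f_D·(-3.3) + f_A·(2.4) = -10.4 − (-9.470) = -0.930
Substitute f_A = 0.591 − f_D:
f_D·(-3.3 − 2.4) = -0.930 − 0.591×(2.4) = -2.348
f_D = -2.348 / -5.7 = 0.4119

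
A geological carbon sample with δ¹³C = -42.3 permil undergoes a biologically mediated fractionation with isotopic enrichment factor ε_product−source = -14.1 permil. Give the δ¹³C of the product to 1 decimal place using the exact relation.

-55.8 permil

To first order, δ_product ≈ δ_source + ε = -56.4 permil.
Exactly, δ_product = (δ_source + 1000)·(ε/1000 + 1) − 1000.
δ_product = (-42.3 + 1000) × (-14.1/1000 + 1) − 1000
δ_product = -55.80 permil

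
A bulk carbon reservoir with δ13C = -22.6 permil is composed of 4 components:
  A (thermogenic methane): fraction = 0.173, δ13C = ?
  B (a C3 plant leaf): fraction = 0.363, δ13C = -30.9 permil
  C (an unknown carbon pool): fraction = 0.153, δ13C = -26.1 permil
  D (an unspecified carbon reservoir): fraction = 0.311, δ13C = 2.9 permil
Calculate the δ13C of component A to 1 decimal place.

-47.9 permil

Isotope mass balance: δ_bulk = Σ fᵢ·δᵢ.
-22.6 = 0.173×δ_A + 0.363×(-30.9) + 0.153×(-26.1) + 0.311×(2.9)
0.173·δ_A = -22.6 − (-14.308) = -8.292
δ_A = -8.292 / 0.173 = -47.93 permil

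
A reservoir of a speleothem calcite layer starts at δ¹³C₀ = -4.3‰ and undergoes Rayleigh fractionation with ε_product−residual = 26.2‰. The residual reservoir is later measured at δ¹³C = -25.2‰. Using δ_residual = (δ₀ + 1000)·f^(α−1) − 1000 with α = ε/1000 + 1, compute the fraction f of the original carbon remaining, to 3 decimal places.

α − 1 = ε/1000 = 0.0262
(δ_res + 1000)/(δ₀ + 1000) = (-25.2 + 1000)/(-4.3 + 1000) = 974.8/995.7 = 0.979010
f = 0.979010^(1/0.0262) = exp(ln(0.979010)/0.0262) = exp(-0.02121/0.0262)
f = exp(-0.8097) = 0.4450

0.445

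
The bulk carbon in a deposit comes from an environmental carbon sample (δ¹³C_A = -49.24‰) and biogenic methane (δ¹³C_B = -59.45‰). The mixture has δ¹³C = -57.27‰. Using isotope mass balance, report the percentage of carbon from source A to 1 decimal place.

21.4%

δ_mix = f_A·δ_A + (1 − f_A)·δ_B  ⇒  f_A = (δ_mix − δ_B)/(δ_A − δ_B)
f_A = (-57.27 − (-59.45)) / (-49.24 − (-59.45))
f_A = 2.18 / 10.21 = 0.2135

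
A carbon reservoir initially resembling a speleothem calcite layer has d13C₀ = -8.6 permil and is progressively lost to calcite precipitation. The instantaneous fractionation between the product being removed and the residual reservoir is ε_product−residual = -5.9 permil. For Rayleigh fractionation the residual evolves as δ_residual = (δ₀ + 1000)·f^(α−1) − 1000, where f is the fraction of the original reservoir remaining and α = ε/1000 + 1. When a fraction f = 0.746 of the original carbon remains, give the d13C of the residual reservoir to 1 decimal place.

-6.9 permil

Rayleigh residual: δ_res = (δ₀ + 1000)·f^(α−1) − 1000
α = ε/1000 + 1 = 0.99410, so α − 1 = -0.00590
f^(α−1) = 0.746^(-0.00590) = 1.001730
δ_res = (-8.6 + 1000) × 1.001730 − 1000 = 993.115 − 1000 = -6.88 permil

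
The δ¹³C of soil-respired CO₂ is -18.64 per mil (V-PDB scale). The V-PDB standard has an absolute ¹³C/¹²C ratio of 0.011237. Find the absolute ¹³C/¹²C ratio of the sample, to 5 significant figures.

R_sample = R_standard × (δ¹³C/1000 + 1)
R_sample = 0.011237 × (-18.64/1000 + 1) = 0.011237 × 0.981360
R_sample = 0.0110275

0.011028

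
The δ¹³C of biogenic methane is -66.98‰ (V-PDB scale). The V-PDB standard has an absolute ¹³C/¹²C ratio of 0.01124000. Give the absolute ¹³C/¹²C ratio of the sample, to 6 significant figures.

0.0104871

R_sample = R_standard × (δ¹³C/1000 + 1)
R_sample = 0.01124000 × (-66.98/1000 + 1) = 0.01124000 × 0.933020
R_sample = 0.0104871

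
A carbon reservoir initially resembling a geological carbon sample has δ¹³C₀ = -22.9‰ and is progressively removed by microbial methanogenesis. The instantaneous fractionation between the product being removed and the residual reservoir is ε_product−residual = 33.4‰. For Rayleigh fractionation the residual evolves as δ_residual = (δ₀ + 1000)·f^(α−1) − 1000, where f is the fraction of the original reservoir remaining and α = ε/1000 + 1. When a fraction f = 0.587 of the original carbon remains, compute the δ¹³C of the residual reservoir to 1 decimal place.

-40.1‰

Rayleigh residual: δ_res = (δ₀ + 1000)·f^(α−1) − 1000
α = ε/1000 + 1 = 1.03340, so α − 1 = 0.03340
f^(α−1) = 0.587^(0.03340) = 0.982364
δ_res = (-22.9 + 1000) × 0.982364 − 1000 = 959.868 − 1000 = -40.13‰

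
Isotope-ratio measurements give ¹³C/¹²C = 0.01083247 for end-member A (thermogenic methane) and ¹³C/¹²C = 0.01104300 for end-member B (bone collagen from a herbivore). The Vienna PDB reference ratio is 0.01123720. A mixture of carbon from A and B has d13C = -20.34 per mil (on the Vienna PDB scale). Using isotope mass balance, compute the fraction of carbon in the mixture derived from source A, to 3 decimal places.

0.163

δ_A = (0.01083247/0.01123720 − 1)×1000 = (0.963983 − 1)×1000 = -36.017 per mil
δ_B = (0.01104300/0.01123720 − 1)×1000 = (0.982718 − 1)×1000 = -17.282 per mil
f_A = (δ_mix − δ_B)/(δ_A − δ_B) = (-20.34 − (-17.282))/(-36.017 − (-17.282))
f_A = -3.058 / -18.735 = 0.1632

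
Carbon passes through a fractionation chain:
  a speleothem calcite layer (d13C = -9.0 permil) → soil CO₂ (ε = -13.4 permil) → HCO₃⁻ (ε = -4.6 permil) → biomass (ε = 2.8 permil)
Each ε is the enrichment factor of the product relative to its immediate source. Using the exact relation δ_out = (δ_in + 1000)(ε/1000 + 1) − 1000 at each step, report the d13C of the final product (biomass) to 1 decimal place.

-24.1 permil

step 1: δ = (-9.00 + 1000)·(-13.4/1000 + 1) − 1000 = -22.28 permil
step 2: δ = (-22.28 + 1000)·(-4.6/1000 + 1) − 1000 = -26.78 permil
step 3: δ = (-26.78 + 1000)·(2.8/1000 + 1) − 1000 = -24.05 permil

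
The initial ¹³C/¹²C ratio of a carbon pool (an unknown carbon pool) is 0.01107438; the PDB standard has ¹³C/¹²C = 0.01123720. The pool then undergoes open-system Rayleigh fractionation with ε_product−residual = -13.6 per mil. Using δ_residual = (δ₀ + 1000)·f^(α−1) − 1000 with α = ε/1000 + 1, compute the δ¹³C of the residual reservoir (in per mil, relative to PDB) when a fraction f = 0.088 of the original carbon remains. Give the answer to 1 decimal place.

δ₀ = (0.01107438/0.01123720 − 1)×1000 = (0.985511 − 1)×1000 = -14.489 per mil
α − 1 = ε/1000 = -0.0136
f^(α−1) = 0.088^(-0.0136) = 1.033606
δ_res = (-14.489 + 1000) × 1.033606 − 1000 = 1018.630 − 1000 = 18.63 per mil

18.6 per mil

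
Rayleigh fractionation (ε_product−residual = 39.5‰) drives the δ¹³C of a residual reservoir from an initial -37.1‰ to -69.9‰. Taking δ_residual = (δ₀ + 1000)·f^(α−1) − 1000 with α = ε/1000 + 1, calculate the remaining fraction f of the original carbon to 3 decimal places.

0.416

α − 1 = ε/1000 = 0.0395
(δ_res + 1000)/(δ₀ + 1000) = (-69.9 + 1000)/(-37.1 + 1000) = 930.1/962.9 = 0.965936
f = 0.965936^(1/0.0395) = exp(ln(0.965936)/0.0395) = exp(-0.03466/0.0395)
f = exp(-0.8774) = 0.4159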